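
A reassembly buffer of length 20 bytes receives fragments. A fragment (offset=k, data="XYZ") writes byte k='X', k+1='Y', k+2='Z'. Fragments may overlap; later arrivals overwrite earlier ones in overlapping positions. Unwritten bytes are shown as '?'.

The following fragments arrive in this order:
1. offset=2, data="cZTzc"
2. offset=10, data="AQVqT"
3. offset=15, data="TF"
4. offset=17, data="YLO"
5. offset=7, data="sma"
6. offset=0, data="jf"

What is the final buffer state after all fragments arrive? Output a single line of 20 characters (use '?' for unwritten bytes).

Answer: jfcZTzcsmaAQVqTTFYLO

Derivation:
Fragment 1: offset=2 data="cZTzc" -> buffer=??cZTzc?????????????
Fragment 2: offset=10 data="AQVqT" -> buffer=??cZTzc???AQVqT?????
Fragment 3: offset=15 data="TF" -> buffer=??cZTzc???AQVqTTF???
Fragment 4: offset=17 data="YLO" -> buffer=??cZTzc???AQVqTTFYLO
Fragment 5: offset=7 data="sma" -> buffer=??cZTzcsmaAQVqTTFYLO
Fragment 6: offset=0 data="jf" -> buffer=jfcZTzcsmaAQVqTTFYLO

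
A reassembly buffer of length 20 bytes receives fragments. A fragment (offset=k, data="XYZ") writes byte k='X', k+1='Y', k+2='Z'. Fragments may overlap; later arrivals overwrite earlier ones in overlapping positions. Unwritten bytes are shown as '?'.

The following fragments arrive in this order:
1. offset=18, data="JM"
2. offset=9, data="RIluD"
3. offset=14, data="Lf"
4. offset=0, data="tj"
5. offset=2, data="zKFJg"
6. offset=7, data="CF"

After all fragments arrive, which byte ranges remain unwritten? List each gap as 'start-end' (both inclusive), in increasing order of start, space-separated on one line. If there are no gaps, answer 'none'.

Answer: 16-17

Derivation:
Fragment 1: offset=18 len=2
Fragment 2: offset=9 len=5
Fragment 3: offset=14 len=2
Fragment 4: offset=0 len=2
Fragment 5: offset=2 len=5
Fragment 6: offset=7 len=2
Gaps: 16-17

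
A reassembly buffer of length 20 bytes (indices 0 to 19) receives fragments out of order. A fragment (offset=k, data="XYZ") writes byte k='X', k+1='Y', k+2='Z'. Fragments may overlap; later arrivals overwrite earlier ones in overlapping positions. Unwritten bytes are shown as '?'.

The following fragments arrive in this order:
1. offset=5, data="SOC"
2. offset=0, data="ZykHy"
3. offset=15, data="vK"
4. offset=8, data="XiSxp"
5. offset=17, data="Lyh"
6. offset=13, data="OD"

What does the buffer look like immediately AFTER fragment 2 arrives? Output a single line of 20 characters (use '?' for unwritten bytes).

Answer: ZykHySOC????????????

Derivation:
Fragment 1: offset=5 data="SOC" -> buffer=?????SOC????????????
Fragment 2: offset=0 data="ZykHy" -> buffer=ZykHySOC????????????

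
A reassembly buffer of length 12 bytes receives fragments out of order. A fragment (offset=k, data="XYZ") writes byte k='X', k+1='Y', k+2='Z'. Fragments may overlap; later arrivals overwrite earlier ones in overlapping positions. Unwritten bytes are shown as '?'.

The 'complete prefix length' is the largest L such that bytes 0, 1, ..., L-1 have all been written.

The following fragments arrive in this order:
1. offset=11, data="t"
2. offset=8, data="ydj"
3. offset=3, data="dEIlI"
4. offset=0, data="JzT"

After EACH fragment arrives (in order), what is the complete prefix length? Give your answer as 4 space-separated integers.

Answer: 0 0 0 12

Derivation:
Fragment 1: offset=11 data="t" -> buffer=???????????t -> prefix_len=0
Fragment 2: offset=8 data="ydj" -> buffer=????????ydjt -> prefix_len=0
Fragment 3: offset=3 data="dEIlI" -> buffer=???dEIlIydjt -> prefix_len=0
Fragment 4: offset=0 data="JzT" -> buffer=JzTdEIlIydjt -> prefix_len=12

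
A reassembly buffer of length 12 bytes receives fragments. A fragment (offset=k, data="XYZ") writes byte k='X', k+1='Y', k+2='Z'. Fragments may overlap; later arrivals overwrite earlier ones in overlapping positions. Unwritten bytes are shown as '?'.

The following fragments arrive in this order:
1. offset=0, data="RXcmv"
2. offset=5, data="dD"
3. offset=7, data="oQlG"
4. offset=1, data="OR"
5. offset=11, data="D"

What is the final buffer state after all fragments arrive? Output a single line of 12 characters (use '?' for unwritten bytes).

Answer: RORmvdDoQlGD

Derivation:
Fragment 1: offset=0 data="RXcmv" -> buffer=RXcmv???????
Fragment 2: offset=5 data="dD" -> buffer=RXcmvdD?????
Fragment 3: offset=7 data="oQlG" -> buffer=RXcmvdDoQlG?
Fragment 4: offset=1 data="OR" -> buffer=RORmvdDoQlG?
Fragment 5: offset=11 data="D" -> buffer=RORmvdDoQlGD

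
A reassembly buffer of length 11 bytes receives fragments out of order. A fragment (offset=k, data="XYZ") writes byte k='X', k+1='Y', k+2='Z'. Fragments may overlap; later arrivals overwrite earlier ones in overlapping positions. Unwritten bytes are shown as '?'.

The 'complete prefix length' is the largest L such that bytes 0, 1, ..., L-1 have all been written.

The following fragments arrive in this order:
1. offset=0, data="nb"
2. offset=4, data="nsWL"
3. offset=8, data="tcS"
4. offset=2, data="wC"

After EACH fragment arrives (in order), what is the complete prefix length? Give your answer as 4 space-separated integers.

Answer: 2 2 2 11

Derivation:
Fragment 1: offset=0 data="nb" -> buffer=nb????????? -> prefix_len=2
Fragment 2: offset=4 data="nsWL" -> buffer=nb??nsWL??? -> prefix_len=2
Fragment 3: offset=8 data="tcS" -> buffer=nb??nsWLtcS -> prefix_len=2
Fragment 4: offset=2 data="wC" -> buffer=nbwCnsWLtcS -> prefix_len=11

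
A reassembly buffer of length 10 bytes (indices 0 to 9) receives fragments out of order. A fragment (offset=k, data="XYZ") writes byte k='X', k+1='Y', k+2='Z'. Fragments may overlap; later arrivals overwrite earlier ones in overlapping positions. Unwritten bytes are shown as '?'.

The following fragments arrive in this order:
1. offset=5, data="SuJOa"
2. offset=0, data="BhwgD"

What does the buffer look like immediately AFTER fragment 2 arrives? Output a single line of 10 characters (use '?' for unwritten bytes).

Fragment 1: offset=5 data="SuJOa" -> buffer=?????SuJOa
Fragment 2: offset=0 data="BhwgD" -> buffer=BhwgDSuJOa

Answer: BhwgDSuJOa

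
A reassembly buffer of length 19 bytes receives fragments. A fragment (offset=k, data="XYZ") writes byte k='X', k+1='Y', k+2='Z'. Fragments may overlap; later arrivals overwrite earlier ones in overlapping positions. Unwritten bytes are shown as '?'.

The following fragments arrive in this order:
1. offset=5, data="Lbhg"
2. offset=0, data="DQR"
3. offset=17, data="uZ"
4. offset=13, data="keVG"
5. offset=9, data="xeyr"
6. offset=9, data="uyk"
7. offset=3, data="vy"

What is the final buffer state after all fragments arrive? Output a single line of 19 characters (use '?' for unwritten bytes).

Answer: DQRvyLbhguykrkeVGuZ

Derivation:
Fragment 1: offset=5 data="Lbhg" -> buffer=?????Lbhg??????????
Fragment 2: offset=0 data="DQR" -> buffer=DQR??Lbhg??????????
Fragment 3: offset=17 data="uZ" -> buffer=DQR??Lbhg????????uZ
Fragment 4: offset=13 data="keVG" -> buffer=DQR??Lbhg????keVGuZ
Fragment 5: offset=9 data="xeyr" -> buffer=DQR??LbhgxeyrkeVGuZ
Fragment 6: offset=9 data="uyk" -> buffer=DQR??LbhguykrkeVGuZ
Fragment 7: offset=3 data="vy" -> buffer=DQRvyLbhguykrkeVGuZ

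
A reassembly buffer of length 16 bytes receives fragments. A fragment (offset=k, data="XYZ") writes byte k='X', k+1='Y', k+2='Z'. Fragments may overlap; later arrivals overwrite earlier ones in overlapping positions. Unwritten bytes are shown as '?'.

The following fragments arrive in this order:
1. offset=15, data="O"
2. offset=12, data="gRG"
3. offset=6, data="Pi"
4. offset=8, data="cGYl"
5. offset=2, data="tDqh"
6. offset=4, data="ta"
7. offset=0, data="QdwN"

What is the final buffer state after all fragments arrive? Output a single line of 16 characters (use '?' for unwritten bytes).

Answer: QdwNtaPicGYlgRGO

Derivation:
Fragment 1: offset=15 data="O" -> buffer=???????????????O
Fragment 2: offset=12 data="gRG" -> buffer=????????????gRGO
Fragment 3: offset=6 data="Pi" -> buffer=??????Pi????gRGO
Fragment 4: offset=8 data="cGYl" -> buffer=??????PicGYlgRGO
Fragment 5: offset=2 data="tDqh" -> buffer=??tDqhPicGYlgRGO
Fragment 6: offset=4 data="ta" -> buffer=??tDtaPicGYlgRGO
Fragment 7: offset=0 data="QdwN" -> buffer=QdwNtaPicGYlgRGO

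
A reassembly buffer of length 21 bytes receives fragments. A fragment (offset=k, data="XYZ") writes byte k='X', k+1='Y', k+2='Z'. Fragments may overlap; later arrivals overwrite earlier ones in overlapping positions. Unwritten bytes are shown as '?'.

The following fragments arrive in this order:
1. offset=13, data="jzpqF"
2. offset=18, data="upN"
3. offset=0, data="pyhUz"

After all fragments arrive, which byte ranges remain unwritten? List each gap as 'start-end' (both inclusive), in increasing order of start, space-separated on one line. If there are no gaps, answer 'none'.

Answer: 5-12

Derivation:
Fragment 1: offset=13 len=5
Fragment 2: offset=18 len=3
Fragment 3: offset=0 len=5
Gaps: 5-12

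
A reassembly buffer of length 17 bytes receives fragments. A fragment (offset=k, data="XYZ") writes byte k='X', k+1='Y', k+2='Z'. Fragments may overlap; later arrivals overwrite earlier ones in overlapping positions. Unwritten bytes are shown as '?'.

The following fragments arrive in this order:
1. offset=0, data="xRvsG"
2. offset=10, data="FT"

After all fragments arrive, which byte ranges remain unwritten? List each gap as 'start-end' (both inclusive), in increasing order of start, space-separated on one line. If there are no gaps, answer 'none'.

Answer: 5-9 12-16

Derivation:
Fragment 1: offset=0 len=5
Fragment 2: offset=10 len=2
Gaps: 5-9 12-16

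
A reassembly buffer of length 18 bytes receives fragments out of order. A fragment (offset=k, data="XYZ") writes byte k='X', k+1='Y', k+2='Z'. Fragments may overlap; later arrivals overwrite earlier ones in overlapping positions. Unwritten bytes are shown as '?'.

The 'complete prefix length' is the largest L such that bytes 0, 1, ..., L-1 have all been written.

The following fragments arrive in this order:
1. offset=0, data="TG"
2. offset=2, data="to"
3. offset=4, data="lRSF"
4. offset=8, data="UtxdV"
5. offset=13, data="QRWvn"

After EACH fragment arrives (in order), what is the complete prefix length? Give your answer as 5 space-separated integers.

Answer: 2 4 8 13 18

Derivation:
Fragment 1: offset=0 data="TG" -> buffer=TG???????????????? -> prefix_len=2
Fragment 2: offset=2 data="to" -> buffer=TGto?????????????? -> prefix_len=4
Fragment 3: offset=4 data="lRSF" -> buffer=TGtolRSF?????????? -> prefix_len=8
Fragment 4: offset=8 data="UtxdV" -> buffer=TGtolRSFUtxdV????? -> prefix_len=13
Fragment 5: offset=13 data="QRWvn" -> buffer=TGtolRSFUtxdVQRWvn -> prefix_len=18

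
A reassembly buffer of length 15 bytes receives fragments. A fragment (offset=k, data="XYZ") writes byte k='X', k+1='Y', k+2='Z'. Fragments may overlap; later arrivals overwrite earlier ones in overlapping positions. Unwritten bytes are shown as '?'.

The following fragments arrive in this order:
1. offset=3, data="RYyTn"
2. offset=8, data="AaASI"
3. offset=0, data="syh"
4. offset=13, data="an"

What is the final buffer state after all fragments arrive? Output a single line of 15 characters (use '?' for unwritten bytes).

Fragment 1: offset=3 data="RYyTn" -> buffer=???RYyTn???????
Fragment 2: offset=8 data="AaASI" -> buffer=???RYyTnAaASI??
Fragment 3: offset=0 data="syh" -> buffer=syhRYyTnAaASI??
Fragment 4: offset=13 data="an" -> buffer=syhRYyTnAaASIan

Answer: syhRYyTnAaASIan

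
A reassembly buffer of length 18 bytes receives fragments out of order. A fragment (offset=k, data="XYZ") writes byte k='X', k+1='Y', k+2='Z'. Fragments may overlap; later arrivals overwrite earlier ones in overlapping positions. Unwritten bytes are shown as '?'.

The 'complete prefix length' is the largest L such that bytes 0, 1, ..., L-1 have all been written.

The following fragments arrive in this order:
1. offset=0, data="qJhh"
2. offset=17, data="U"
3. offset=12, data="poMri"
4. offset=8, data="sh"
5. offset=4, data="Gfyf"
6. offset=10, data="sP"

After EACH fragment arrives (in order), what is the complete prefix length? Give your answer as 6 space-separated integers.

Fragment 1: offset=0 data="qJhh" -> buffer=qJhh?????????????? -> prefix_len=4
Fragment 2: offset=17 data="U" -> buffer=qJhh?????????????U -> prefix_len=4
Fragment 3: offset=12 data="poMri" -> buffer=qJhh????????poMriU -> prefix_len=4
Fragment 4: offset=8 data="sh" -> buffer=qJhh????sh??poMriU -> prefix_len=4
Fragment 5: offset=4 data="Gfyf" -> buffer=qJhhGfyfsh??poMriU -> prefix_len=10
Fragment 6: offset=10 data="sP" -> buffer=qJhhGfyfshsPpoMriU -> prefix_len=18

Answer: 4 4 4 4 10 18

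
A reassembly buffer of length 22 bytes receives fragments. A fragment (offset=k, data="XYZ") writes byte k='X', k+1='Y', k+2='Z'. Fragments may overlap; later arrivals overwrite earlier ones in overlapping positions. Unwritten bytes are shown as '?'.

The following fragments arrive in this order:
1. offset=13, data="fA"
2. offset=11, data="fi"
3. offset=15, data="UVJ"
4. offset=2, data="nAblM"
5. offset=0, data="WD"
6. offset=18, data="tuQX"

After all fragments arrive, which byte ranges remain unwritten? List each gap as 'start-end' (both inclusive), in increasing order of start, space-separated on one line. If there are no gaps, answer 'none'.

Answer: 7-10

Derivation:
Fragment 1: offset=13 len=2
Fragment 2: offset=11 len=2
Fragment 3: offset=15 len=3
Fragment 4: offset=2 len=5
Fragment 5: offset=0 len=2
Fragment 6: offset=18 len=4
Gaps: 7-10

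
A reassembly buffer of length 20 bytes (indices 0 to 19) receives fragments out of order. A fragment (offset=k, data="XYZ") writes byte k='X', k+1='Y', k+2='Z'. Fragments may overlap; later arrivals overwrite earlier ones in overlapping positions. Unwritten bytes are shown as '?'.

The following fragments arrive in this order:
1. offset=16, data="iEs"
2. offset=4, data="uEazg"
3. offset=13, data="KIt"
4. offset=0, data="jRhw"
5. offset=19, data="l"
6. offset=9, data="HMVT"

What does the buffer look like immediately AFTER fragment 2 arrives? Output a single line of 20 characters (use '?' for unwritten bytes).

Fragment 1: offset=16 data="iEs" -> buffer=????????????????iEs?
Fragment 2: offset=4 data="uEazg" -> buffer=????uEazg???????iEs?

Answer: ????uEazg???????iEs?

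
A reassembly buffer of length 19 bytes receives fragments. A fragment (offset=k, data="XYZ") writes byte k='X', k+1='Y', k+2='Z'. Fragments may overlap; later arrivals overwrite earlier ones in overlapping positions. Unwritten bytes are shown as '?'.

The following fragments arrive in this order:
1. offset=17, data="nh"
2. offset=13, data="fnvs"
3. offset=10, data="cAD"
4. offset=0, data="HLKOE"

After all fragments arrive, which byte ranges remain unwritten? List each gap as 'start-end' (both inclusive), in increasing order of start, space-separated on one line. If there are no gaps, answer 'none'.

Answer: 5-9

Derivation:
Fragment 1: offset=17 len=2
Fragment 2: offset=13 len=4
Fragment 3: offset=10 len=3
Fragment 4: offset=0 len=5
Gaps: 5-9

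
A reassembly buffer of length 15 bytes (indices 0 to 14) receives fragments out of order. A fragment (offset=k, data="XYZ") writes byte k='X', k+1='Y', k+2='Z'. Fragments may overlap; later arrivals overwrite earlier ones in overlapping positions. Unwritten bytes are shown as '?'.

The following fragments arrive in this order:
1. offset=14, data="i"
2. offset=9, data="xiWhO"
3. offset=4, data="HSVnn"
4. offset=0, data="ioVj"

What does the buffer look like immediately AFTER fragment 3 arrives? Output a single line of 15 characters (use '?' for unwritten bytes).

Answer: ????HSVnnxiWhOi

Derivation:
Fragment 1: offset=14 data="i" -> buffer=??????????????i
Fragment 2: offset=9 data="xiWhO" -> buffer=?????????xiWhOi
Fragment 3: offset=4 data="HSVnn" -> buffer=????HSVnnxiWhOi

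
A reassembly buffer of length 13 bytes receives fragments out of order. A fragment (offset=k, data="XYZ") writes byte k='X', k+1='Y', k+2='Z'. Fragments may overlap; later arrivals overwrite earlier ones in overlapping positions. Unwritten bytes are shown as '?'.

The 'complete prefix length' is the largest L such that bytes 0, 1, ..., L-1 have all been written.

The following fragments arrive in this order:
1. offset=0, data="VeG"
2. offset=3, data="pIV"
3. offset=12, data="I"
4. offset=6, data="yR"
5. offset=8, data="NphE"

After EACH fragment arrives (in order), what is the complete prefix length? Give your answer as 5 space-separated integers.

Fragment 1: offset=0 data="VeG" -> buffer=VeG?????????? -> prefix_len=3
Fragment 2: offset=3 data="pIV" -> buffer=VeGpIV??????? -> prefix_len=6
Fragment 3: offset=12 data="I" -> buffer=VeGpIV??????I -> prefix_len=6
Fragment 4: offset=6 data="yR" -> buffer=VeGpIVyR????I -> prefix_len=8
Fragment 5: offset=8 data="NphE" -> buffer=VeGpIVyRNphEI -> prefix_len=13

Answer: 3 6 6 8 13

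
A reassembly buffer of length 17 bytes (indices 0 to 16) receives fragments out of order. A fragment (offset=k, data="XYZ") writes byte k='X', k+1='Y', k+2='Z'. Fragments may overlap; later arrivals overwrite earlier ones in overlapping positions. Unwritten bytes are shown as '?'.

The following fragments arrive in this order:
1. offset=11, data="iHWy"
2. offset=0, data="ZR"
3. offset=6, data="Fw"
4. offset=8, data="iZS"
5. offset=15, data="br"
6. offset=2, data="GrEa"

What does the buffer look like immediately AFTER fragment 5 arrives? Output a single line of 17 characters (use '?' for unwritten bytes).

Answer: ZR????FwiZSiHWybr

Derivation:
Fragment 1: offset=11 data="iHWy" -> buffer=???????????iHWy??
Fragment 2: offset=0 data="ZR" -> buffer=ZR?????????iHWy??
Fragment 3: offset=6 data="Fw" -> buffer=ZR????Fw???iHWy??
Fragment 4: offset=8 data="iZS" -> buffer=ZR????FwiZSiHWy??
Fragment 5: offset=15 data="br" -> buffer=ZR????FwiZSiHWybr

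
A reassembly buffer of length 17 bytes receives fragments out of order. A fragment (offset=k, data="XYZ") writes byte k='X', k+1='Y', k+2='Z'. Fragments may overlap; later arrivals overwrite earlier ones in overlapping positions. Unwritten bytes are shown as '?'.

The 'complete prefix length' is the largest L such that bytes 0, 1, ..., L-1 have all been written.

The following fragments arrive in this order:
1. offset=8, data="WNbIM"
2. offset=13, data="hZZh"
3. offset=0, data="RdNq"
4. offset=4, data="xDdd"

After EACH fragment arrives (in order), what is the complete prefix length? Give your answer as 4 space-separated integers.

Fragment 1: offset=8 data="WNbIM" -> buffer=????????WNbIM???? -> prefix_len=0
Fragment 2: offset=13 data="hZZh" -> buffer=????????WNbIMhZZh -> prefix_len=0
Fragment 3: offset=0 data="RdNq" -> buffer=RdNq????WNbIMhZZh -> prefix_len=4
Fragment 4: offset=4 data="xDdd" -> buffer=RdNqxDddWNbIMhZZh -> prefix_len=17

Answer: 0 0 4 17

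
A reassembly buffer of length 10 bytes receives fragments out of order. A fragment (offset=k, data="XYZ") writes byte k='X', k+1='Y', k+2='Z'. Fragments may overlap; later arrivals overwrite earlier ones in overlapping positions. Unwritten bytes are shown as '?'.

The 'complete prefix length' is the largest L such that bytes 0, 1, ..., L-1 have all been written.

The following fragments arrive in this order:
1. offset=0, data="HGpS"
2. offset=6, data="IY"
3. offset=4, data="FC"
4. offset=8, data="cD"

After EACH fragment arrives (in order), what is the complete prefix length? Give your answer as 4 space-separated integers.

Fragment 1: offset=0 data="HGpS" -> buffer=HGpS?????? -> prefix_len=4
Fragment 2: offset=6 data="IY" -> buffer=HGpS??IY?? -> prefix_len=4
Fragment 3: offset=4 data="FC" -> buffer=HGpSFCIY?? -> prefix_len=8
Fragment 4: offset=8 data="cD" -> buffer=HGpSFCIYcD -> prefix_len=10

Answer: 4 4 8 10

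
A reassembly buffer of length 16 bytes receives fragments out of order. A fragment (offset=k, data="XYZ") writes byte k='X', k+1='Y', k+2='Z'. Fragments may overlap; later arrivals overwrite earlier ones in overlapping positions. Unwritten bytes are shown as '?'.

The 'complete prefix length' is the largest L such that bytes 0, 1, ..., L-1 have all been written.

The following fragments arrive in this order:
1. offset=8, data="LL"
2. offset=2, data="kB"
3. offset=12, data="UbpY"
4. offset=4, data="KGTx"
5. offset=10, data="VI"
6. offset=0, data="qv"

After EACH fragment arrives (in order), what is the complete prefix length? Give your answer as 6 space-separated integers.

Answer: 0 0 0 0 0 16

Derivation:
Fragment 1: offset=8 data="LL" -> buffer=????????LL?????? -> prefix_len=0
Fragment 2: offset=2 data="kB" -> buffer=??kB????LL?????? -> prefix_len=0
Fragment 3: offset=12 data="UbpY" -> buffer=??kB????LL??UbpY -> prefix_len=0
Fragment 4: offset=4 data="KGTx" -> buffer=??kBKGTxLL??UbpY -> prefix_len=0
Fragment 5: offset=10 data="VI" -> buffer=??kBKGTxLLVIUbpY -> prefix_len=0
Fragment 6: offset=0 data="qv" -> buffer=qvkBKGTxLLVIUbpY -> prefix_len=16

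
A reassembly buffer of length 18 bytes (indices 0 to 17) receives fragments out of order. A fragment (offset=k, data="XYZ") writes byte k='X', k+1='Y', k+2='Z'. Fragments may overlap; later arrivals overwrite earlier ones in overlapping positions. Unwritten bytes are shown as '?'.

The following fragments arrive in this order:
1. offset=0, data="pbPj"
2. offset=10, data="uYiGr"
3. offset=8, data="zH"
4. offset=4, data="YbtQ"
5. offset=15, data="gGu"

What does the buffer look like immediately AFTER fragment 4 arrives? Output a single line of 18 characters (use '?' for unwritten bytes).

Answer: pbPjYbtQzHuYiGr???

Derivation:
Fragment 1: offset=0 data="pbPj" -> buffer=pbPj??????????????
Fragment 2: offset=10 data="uYiGr" -> buffer=pbPj??????uYiGr???
Fragment 3: offset=8 data="zH" -> buffer=pbPj????zHuYiGr???
Fragment 4: offset=4 data="YbtQ" -> buffer=pbPjYbtQzHuYiGr???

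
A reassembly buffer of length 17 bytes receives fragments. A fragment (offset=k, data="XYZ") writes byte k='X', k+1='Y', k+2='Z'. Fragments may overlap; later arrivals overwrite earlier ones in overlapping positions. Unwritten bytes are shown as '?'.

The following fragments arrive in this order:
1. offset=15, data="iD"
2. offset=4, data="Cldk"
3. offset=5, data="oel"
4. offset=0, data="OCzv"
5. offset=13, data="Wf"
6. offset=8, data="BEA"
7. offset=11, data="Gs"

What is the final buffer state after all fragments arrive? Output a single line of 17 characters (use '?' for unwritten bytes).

Fragment 1: offset=15 data="iD" -> buffer=???????????????iD
Fragment 2: offset=4 data="Cldk" -> buffer=????Cldk???????iD
Fragment 3: offset=5 data="oel" -> buffer=????Coel???????iD
Fragment 4: offset=0 data="OCzv" -> buffer=OCzvCoel???????iD
Fragment 5: offset=13 data="Wf" -> buffer=OCzvCoel?????WfiD
Fragment 6: offset=8 data="BEA" -> buffer=OCzvCoelBEA??WfiD
Fragment 7: offset=11 data="Gs" -> buffer=OCzvCoelBEAGsWfiD

Answer: OCzvCoelBEAGsWfiD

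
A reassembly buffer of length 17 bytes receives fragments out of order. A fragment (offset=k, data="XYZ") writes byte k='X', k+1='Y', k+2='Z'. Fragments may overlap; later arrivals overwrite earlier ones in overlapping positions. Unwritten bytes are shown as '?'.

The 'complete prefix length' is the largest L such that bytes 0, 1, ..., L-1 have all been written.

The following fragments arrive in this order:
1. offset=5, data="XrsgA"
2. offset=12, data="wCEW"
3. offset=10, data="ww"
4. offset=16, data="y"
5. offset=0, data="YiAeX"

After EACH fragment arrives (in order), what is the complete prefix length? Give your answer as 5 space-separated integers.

Answer: 0 0 0 0 17

Derivation:
Fragment 1: offset=5 data="XrsgA" -> buffer=?????XrsgA??????? -> prefix_len=0
Fragment 2: offset=12 data="wCEW" -> buffer=?????XrsgA??wCEW? -> prefix_len=0
Fragment 3: offset=10 data="ww" -> buffer=?????XrsgAwwwCEW? -> prefix_len=0
Fragment 4: offset=16 data="y" -> buffer=?????XrsgAwwwCEWy -> prefix_len=0
Fragment 5: offset=0 data="YiAeX" -> buffer=YiAeXXrsgAwwwCEWy -> prefix_len=17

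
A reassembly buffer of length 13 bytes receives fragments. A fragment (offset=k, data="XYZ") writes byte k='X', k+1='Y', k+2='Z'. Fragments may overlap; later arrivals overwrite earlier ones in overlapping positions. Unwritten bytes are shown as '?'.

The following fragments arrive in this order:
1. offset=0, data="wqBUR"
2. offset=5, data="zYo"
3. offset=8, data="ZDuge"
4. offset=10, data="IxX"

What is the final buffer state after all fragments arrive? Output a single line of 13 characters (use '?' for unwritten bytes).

Answer: wqBURzYoZDIxX

Derivation:
Fragment 1: offset=0 data="wqBUR" -> buffer=wqBUR????????
Fragment 2: offset=5 data="zYo" -> buffer=wqBURzYo?????
Fragment 3: offset=8 data="ZDuge" -> buffer=wqBURzYoZDuge
Fragment 4: offset=10 data="IxX" -> buffer=wqBURzYoZDIxX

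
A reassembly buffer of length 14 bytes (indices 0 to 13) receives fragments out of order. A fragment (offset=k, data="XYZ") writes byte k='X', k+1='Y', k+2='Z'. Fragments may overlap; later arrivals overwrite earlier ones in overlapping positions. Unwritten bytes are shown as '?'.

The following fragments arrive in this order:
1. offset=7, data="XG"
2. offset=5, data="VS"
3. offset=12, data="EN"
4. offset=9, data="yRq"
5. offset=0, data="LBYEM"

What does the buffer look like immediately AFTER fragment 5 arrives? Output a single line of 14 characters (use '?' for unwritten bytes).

Answer: LBYEMVSXGyRqEN

Derivation:
Fragment 1: offset=7 data="XG" -> buffer=???????XG?????
Fragment 2: offset=5 data="VS" -> buffer=?????VSXG?????
Fragment 3: offset=12 data="EN" -> buffer=?????VSXG???EN
Fragment 4: offset=9 data="yRq" -> buffer=?????VSXGyRqEN
Fragment 5: offset=0 data="LBYEM" -> buffer=LBYEMVSXGyRqEN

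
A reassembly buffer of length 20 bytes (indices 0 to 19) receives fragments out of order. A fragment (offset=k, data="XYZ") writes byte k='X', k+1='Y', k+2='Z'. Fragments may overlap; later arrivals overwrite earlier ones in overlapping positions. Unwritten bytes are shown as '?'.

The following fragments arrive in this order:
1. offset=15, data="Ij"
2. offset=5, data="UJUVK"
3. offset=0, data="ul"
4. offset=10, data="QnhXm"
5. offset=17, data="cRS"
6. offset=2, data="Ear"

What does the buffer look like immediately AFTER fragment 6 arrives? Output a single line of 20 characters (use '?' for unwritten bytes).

Fragment 1: offset=15 data="Ij" -> buffer=???????????????Ij???
Fragment 2: offset=5 data="UJUVK" -> buffer=?????UJUVK?????Ij???
Fragment 3: offset=0 data="ul" -> buffer=ul???UJUVK?????Ij???
Fragment 4: offset=10 data="QnhXm" -> buffer=ul???UJUVKQnhXmIj???
Fragment 5: offset=17 data="cRS" -> buffer=ul???UJUVKQnhXmIjcRS
Fragment 6: offset=2 data="Ear" -> buffer=ulEarUJUVKQnhXmIjcRS

Answer: ulEarUJUVKQnhXmIjcRS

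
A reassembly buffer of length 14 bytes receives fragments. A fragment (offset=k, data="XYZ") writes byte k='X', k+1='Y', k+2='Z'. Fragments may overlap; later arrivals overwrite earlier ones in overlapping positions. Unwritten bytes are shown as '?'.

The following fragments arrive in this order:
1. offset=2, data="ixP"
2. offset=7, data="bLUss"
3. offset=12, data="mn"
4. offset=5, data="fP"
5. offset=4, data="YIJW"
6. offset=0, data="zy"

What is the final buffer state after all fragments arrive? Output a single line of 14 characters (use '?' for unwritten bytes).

Fragment 1: offset=2 data="ixP" -> buffer=??ixP?????????
Fragment 2: offset=7 data="bLUss" -> buffer=??ixP??bLUss??
Fragment 3: offset=12 data="mn" -> buffer=??ixP??bLUssmn
Fragment 4: offset=5 data="fP" -> buffer=??ixPfPbLUssmn
Fragment 5: offset=4 data="YIJW" -> buffer=??ixYIJWLUssmn
Fragment 6: offset=0 data="zy" -> buffer=zyixYIJWLUssmn

Answer: zyixYIJWLUssmn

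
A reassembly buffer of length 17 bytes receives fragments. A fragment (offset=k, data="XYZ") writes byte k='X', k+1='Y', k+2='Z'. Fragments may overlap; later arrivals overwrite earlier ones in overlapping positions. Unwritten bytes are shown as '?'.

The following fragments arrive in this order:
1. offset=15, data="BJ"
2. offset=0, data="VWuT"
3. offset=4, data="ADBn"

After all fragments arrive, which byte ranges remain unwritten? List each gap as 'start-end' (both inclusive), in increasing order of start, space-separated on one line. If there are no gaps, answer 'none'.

Fragment 1: offset=15 len=2
Fragment 2: offset=0 len=4
Fragment 3: offset=4 len=4
Gaps: 8-14

Answer: 8-14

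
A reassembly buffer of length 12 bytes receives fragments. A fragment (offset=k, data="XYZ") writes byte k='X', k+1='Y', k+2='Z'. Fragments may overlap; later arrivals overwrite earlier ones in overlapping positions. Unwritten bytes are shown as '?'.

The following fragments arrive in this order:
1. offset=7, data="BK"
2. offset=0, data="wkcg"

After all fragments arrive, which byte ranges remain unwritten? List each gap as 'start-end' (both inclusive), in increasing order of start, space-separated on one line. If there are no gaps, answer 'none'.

Answer: 4-6 9-11

Derivation:
Fragment 1: offset=7 len=2
Fragment 2: offset=0 len=4
Gaps: 4-6 9-11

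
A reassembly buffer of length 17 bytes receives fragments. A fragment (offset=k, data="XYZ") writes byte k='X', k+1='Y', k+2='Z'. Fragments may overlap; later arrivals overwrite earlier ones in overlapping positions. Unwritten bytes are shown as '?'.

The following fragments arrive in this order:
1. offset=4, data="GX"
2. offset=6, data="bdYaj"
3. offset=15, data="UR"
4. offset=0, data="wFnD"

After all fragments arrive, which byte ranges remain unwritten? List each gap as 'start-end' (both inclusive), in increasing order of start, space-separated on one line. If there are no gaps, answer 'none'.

Fragment 1: offset=4 len=2
Fragment 2: offset=6 len=5
Fragment 3: offset=15 len=2
Fragment 4: offset=0 len=4
Gaps: 11-14

Answer: 11-14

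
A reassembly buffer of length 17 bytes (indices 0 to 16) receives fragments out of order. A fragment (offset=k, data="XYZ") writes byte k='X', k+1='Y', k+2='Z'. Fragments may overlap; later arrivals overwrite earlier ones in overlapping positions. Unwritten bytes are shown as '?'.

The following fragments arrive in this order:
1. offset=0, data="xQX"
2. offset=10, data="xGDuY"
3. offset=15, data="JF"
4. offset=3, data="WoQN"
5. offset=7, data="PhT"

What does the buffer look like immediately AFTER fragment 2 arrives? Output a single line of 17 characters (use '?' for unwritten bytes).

Fragment 1: offset=0 data="xQX" -> buffer=xQX??????????????
Fragment 2: offset=10 data="xGDuY" -> buffer=xQX???????xGDuY??

Answer: xQX???????xGDuY??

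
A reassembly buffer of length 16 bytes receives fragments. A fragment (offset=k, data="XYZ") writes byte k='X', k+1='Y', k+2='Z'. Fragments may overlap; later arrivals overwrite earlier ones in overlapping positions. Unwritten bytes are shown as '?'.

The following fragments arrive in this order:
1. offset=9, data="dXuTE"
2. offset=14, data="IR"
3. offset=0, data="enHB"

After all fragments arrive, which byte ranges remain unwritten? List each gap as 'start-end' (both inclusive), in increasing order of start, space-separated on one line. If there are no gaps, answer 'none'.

Fragment 1: offset=9 len=5
Fragment 2: offset=14 len=2
Fragment 3: offset=0 len=4
Gaps: 4-8

Answer: 4-8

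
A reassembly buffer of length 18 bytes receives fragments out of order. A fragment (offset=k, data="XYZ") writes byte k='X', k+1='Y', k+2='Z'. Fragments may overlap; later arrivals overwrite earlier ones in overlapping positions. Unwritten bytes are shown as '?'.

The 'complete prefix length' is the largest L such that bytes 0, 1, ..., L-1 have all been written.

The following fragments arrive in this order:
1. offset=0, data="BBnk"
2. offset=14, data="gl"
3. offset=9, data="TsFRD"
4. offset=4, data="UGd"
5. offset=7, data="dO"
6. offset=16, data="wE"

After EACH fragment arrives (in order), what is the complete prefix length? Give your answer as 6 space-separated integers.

Answer: 4 4 4 7 16 18

Derivation:
Fragment 1: offset=0 data="BBnk" -> buffer=BBnk?????????????? -> prefix_len=4
Fragment 2: offset=14 data="gl" -> buffer=BBnk??????????gl?? -> prefix_len=4
Fragment 3: offset=9 data="TsFRD" -> buffer=BBnk?????TsFRDgl?? -> prefix_len=4
Fragment 4: offset=4 data="UGd" -> buffer=BBnkUGd??TsFRDgl?? -> prefix_len=7
Fragment 5: offset=7 data="dO" -> buffer=BBnkUGddOTsFRDgl?? -> prefix_len=16
Fragment 6: offset=16 data="wE" -> buffer=BBnkUGddOTsFRDglwE -> prefix_len=18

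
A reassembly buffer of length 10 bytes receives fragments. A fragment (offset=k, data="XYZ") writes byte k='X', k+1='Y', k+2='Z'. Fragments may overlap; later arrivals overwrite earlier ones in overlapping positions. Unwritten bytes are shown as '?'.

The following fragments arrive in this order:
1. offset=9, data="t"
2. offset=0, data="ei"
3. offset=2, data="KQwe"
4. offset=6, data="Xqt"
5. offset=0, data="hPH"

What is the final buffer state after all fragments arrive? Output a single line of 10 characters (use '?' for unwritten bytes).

Fragment 1: offset=9 data="t" -> buffer=?????????t
Fragment 2: offset=0 data="ei" -> buffer=ei???????t
Fragment 3: offset=2 data="KQwe" -> buffer=eiKQwe???t
Fragment 4: offset=6 data="Xqt" -> buffer=eiKQweXqtt
Fragment 5: offset=0 data="hPH" -> buffer=hPHQweXqtt

Answer: hPHQweXqtt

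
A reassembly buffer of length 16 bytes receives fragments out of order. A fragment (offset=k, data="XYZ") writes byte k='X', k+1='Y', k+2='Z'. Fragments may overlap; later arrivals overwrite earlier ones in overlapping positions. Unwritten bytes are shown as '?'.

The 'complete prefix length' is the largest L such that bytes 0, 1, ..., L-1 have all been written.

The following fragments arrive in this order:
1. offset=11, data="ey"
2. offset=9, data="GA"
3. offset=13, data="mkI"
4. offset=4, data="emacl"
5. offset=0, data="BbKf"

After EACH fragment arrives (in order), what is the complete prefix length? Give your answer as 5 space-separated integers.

Fragment 1: offset=11 data="ey" -> buffer=???????????ey??? -> prefix_len=0
Fragment 2: offset=9 data="GA" -> buffer=?????????GAey??? -> prefix_len=0
Fragment 3: offset=13 data="mkI" -> buffer=?????????GAeymkI -> prefix_len=0
Fragment 4: offset=4 data="emacl" -> buffer=????emaclGAeymkI -> prefix_len=0
Fragment 5: offset=0 data="BbKf" -> buffer=BbKfemaclGAeymkI -> prefix_len=16

Answer: 0 0 0 0 16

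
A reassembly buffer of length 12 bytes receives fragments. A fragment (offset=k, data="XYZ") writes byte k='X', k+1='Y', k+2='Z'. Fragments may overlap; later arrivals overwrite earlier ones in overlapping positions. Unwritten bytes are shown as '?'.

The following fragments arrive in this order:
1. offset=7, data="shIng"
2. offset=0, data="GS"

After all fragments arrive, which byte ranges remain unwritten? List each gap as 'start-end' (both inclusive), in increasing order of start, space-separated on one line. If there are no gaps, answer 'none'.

Answer: 2-6

Derivation:
Fragment 1: offset=7 len=5
Fragment 2: offset=0 len=2
Gaps: 2-6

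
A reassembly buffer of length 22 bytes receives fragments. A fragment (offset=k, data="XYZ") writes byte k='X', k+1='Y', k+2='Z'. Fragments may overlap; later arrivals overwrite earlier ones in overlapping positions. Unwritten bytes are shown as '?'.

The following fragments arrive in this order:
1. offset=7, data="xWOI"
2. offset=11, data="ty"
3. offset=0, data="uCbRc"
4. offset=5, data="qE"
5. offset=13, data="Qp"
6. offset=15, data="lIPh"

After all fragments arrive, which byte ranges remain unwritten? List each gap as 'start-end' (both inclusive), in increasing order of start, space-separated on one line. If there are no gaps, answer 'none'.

Fragment 1: offset=7 len=4
Fragment 2: offset=11 len=2
Fragment 3: offset=0 len=5
Fragment 4: offset=5 len=2
Fragment 5: offset=13 len=2
Fragment 6: offset=15 len=4
Gaps: 19-21

Answer: 19-21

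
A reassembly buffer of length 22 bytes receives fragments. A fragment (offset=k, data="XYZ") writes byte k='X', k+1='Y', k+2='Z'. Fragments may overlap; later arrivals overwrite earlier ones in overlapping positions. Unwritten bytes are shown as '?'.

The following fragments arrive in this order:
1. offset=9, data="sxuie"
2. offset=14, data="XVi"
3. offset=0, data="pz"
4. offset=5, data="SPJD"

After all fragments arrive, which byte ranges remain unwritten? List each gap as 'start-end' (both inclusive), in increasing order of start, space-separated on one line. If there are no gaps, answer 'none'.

Answer: 2-4 17-21

Derivation:
Fragment 1: offset=9 len=5
Fragment 2: offset=14 len=3
Fragment 3: offset=0 len=2
Fragment 4: offset=5 len=4
Gaps: 2-4 17-21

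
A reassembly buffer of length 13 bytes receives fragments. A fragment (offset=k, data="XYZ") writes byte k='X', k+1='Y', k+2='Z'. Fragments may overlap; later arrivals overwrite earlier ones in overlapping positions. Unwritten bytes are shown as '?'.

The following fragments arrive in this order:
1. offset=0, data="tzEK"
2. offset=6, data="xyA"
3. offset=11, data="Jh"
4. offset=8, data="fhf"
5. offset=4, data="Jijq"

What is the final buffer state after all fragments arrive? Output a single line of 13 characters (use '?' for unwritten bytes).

Fragment 1: offset=0 data="tzEK" -> buffer=tzEK?????????
Fragment 2: offset=6 data="xyA" -> buffer=tzEK??xyA????
Fragment 3: offset=11 data="Jh" -> buffer=tzEK??xyA??Jh
Fragment 4: offset=8 data="fhf" -> buffer=tzEK??xyfhfJh
Fragment 5: offset=4 data="Jijq" -> buffer=tzEKJijqfhfJh

Answer: tzEKJijqfhfJh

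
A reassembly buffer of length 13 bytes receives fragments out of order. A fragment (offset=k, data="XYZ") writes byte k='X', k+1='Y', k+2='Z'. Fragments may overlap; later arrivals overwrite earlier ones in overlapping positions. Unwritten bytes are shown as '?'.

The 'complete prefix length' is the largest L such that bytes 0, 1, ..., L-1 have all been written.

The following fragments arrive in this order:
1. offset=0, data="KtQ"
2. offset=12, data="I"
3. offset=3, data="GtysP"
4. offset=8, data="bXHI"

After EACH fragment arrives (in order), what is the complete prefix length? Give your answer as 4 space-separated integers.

Answer: 3 3 8 13

Derivation:
Fragment 1: offset=0 data="KtQ" -> buffer=KtQ?????????? -> prefix_len=3
Fragment 2: offset=12 data="I" -> buffer=KtQ?????????I -> prefix_len=3
Fragment 3: offset=3 data="GtysP" -> buffer=KtQGtysP????I -> prefix_len=8
Fragment 4: offset=8 data="bXHI" -> buffer=KtQGtysPbXHII -> prefix_len=13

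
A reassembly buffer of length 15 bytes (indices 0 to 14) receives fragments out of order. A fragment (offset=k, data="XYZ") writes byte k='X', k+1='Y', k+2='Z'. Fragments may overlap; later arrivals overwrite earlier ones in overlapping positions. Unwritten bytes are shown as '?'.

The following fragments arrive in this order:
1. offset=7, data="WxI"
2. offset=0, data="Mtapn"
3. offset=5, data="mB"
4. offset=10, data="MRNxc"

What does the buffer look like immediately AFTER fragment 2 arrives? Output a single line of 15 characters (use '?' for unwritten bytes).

Fragment 1: offset=7 data="WxI" -> buffer=???????WxI?????
Fragment 2: offset=0 data="Mtapn" -> buffer=Mtapn??WxI?????

Answer: Mtapn??WxI?????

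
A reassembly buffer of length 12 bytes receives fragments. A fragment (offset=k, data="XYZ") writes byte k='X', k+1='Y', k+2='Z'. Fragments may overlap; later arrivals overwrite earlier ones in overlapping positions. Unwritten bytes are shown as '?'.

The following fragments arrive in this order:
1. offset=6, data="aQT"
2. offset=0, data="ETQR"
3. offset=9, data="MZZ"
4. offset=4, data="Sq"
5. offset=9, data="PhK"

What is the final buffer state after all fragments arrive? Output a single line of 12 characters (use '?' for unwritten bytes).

Fragment 1: offset=6 data="aQT" -> buffer=??????aQT???
Fragment 2: offset=0 data="ETQR" -> buffer=ETQR??aQT???
Fragment 3: offset=9 data="MZZ" -> buffer=ETQR??aQTMZZ
Fragment 4: offset=4 data="Sq" -> buffer=ETQRSqaQTMZZ
Fragment 5: offset=9 data="PhK" -> buffer=ETQRSqaQTPhK

Answer: ETQRSqaQTPhK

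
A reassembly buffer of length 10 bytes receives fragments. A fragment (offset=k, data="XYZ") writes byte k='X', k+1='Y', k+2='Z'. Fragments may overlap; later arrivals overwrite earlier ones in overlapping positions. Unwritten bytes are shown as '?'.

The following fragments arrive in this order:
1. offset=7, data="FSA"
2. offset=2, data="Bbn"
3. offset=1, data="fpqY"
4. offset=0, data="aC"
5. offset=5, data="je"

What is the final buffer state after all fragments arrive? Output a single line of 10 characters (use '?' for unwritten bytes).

Fragment 1: offset=7 data="FSA" -> buffer=???????FSA
Fragment 2: offset=2 data="Bbn" -> buffer=??Bbn??FSA
Fragment 3: offset=1 data="fpqY" -> buffer=?fpqY??FSA
Fragment 4: offset=0 data="aC" -> buffer=aCpqY??FSA
Fragment 5: offset=5 data="je" -> buffer=aCpqYjeFSA

Answer: aCpqYjeFSA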